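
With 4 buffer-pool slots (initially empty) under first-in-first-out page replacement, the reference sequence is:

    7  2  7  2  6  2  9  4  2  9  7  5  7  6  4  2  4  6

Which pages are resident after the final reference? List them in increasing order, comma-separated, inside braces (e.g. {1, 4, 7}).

{2, 4, 5, 6}

7: fault, frames (7)
2: fault, frames (7 2)
7: hit
2: hit
6: fault, frames (7 2 6)
2: hit
9: fault, frames (7 2 6 9)
4: fault, evict 7, frames (2 6 9 4)
2: hit
9: hit
7: fault, evict 2, frames (6 9 4 7)
5: fault, evict 6, frames (9 4 7 5)
7: hit
6: fault, evict 9, frames (4 7 5 6)
4: hit
2: fault, evict 4, frames (7 5 6 2)
4: fault, evict 7, frames (5 6 2 4)
6: hit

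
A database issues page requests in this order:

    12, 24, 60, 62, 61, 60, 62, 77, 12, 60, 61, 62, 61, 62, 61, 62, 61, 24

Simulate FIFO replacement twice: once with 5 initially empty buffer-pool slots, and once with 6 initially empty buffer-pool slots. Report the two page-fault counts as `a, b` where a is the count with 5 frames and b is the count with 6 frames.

8, 6

5 frames: F F F F F . . F F . . . . . . . . F → 8 faults.
6 frames: F F F F F . . F . . . . . . . . . . → 6 faults.
6 < 8: adding a frame reduced faults, as is typical.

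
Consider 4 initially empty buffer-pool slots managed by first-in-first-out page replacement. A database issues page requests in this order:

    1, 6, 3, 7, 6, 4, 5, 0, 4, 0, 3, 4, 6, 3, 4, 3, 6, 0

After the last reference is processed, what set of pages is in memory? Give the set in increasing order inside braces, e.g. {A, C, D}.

1: miss, frames {1}
6: miss, frames {1,6}
3: miss, frames {1,6,3}
7: miss, frames {1,6,3,7}
6: hit
4: miss, evict 1, frames {6,3,7,4}
5: miss, evict 6, frames {3,7,4,5}
0: miss, evict 3, frames {7,4,5,0}
4: hit
0: hit
3: miss, evict 7, frames {4,5,0,3}
4: hit
6: miss, evict 4, frames {5,0,3,6}
3: hit
4: miss, evict 5, frames {0,3,6,4}
3: hit
6: hit
0: hit

{0, 3, 4, 6}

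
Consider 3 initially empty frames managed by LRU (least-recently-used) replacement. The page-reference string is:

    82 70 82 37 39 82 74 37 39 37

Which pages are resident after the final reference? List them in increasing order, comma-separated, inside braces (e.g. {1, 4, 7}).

82 → miss, frames (82)
70 → miss, frames (82 70)
82 → hit
37 → miss, frames (70 82 37)
39 → miss, evict 70, frames (82 37 39)
82 → hit
74 → miss, evict 37, frames (39 82 74)
37 → miss, evict 39, frames (82 74 37)
39 → miss, evict 82, frames (74 37 39)
37 → hit

{37, 39, 74}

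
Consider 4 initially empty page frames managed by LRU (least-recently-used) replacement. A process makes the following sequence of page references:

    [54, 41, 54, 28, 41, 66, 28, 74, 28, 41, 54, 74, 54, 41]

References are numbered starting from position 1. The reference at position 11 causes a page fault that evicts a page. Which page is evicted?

pos 1: 54 → miss, frames {54}
pos 2: 41 → miss, frames {54,41}
pos 3: 54 → hit
pos 4: 28 → miss, frames {41,54,28}
pos 5: 41 → hit
pos 6: 66 → miss, frames {54,28,41,66}
pos 7: 28 → hit
pos 8: 74 → miss, evict 54, frames {41,66,28,74}
pos 9: 28 → hit
pos 10: 41 → hit
pos 11: 54 → miss, evict 66, frames {74,28,41,54}
At position 11, page 66 is evicted.

66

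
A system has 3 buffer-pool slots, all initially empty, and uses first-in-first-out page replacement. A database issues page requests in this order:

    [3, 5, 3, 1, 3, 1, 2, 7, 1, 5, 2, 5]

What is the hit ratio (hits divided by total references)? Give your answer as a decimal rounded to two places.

0.50

3: miss, frames (3)
5: miss, frames (3 5)
3: hit
1: miss, frames (3 5 1)
3: hit
1: hit
2: miss, evict 3, frames (5 1 2)
7: miss, evict 5, frames (1 2 7)
1: hit
5: miss, evict 1, frames (2 7 5)
2: hit
5: hit
Hits: 6 of 12 references → 6/12 = 0.5000.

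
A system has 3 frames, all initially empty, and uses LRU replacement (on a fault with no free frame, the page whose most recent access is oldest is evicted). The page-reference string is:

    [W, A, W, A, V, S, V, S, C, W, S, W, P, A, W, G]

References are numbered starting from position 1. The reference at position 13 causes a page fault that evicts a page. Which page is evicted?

C

pos 1: W → fault, frames [W]
pos 2: A → fault, frames [W, A]
pos 3: W → hit
pos 4: A → hit
pos 5: V → fault, frames [W, A, V]
pos 6: S → fault, evict W, frames [A, V, S]
pos 7: V → hit
pos 8: S → hit
pos 9: C → fault, evict A, frames [V, S, C]
pos 10: W → fault, evict V, frames [S, C, W]
pos 11: S → hit
pos 12: W → hit
pos 13: P → fault, evict C, frames [S, W, P]
At position 13, page C is evicted.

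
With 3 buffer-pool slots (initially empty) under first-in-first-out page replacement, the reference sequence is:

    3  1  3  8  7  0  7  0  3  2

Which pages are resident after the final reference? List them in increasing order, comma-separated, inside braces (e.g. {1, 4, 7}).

{0, 2, 3}

3 → fault, frames (3)
1 → fault, frames (3 1)
3 → hit
8 → fault, frames (3 1 8)
7 → fault, evict 3, frames (1 8 7)
0 → fault, evict 1, frames (8 7 0)
7 → hit
0 → hit
3 → fault, evict 8, frames (7 0 3)
2 → fault, evict 7, frames (0 3 2)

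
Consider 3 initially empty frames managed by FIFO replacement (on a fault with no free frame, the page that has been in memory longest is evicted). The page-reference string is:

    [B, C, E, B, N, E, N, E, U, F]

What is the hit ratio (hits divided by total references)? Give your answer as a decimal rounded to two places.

0.40

B -> miss, frames (B)
C -> miss, frames (B C)
E -> miss, frames (B C E)
B -> hit
N -> miss, evict B, frames (C E N)
E -> hit
N -> hit
E -> hit
U -> miss, evict C, frames (E N U)
F -> miss, evict E, frames (N U F)
Hits: 4 of 10 references → 4/10 = 0.4000.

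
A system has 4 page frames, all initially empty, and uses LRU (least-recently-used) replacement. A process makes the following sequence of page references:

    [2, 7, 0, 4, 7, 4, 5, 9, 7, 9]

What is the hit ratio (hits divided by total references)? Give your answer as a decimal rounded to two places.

0.40

2: fault, frames [2]
7: fault, frames [2, 7]
0: fault, frames [2, 7, 0]
4: fault, frames [2, 7, 0, 4]
7: hit
4: hit
5: fault, evict 2, frames [0, 7, 4, 5]
9: fault, evict 0, frames [7, 4, 5, 9]
7: hit
9: hit
Hits: 4 of 10 references → 4/10 = 0.4000.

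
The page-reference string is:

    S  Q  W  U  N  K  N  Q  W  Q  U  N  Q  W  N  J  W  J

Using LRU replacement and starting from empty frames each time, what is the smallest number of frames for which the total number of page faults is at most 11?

4

f=1: 18 faults
f=2: 15 faults
f=3: 12 faults
f=4: 10 faults
f=5: 7 faults
f=6: 7 faults
f=7: 7 faults
Smallest f with faults ≤ 11 is 4.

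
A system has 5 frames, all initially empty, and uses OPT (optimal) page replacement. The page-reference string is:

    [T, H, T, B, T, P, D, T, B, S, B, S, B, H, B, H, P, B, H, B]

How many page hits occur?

14

T -> miss, frames [T]
H -> miss, frames [T, H]
T -> hit
B -> miss, frames [T, H, B]
T -> hit
P -> miss, frames [T, H, B, P]
D -> miss, frames [T, H, B, P, D]
T -> hit
B -> hit
S -> miss, evict D, frames [T, H, B, P, S]
B -> hit
S -> hit
B -> hit
H -> hit
B -> hit
H -> hit
P -> hit
B -> hit
H -> hit
B -> hit
Hits: 14.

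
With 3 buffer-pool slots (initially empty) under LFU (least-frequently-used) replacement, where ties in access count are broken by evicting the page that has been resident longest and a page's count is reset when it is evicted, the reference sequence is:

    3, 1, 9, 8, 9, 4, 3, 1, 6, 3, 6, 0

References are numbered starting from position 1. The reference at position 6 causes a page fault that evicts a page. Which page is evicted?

1

pos 1: 3: miss, frames (3)
pos 2: 1: miss, frames (3 1)
pos 3: 9: miss, frames (3 1 9)
pos 4: 8: miss, evict 3, frames (1 9 8)
pos 5: 9: hit
pos 6: 4: miss, evict 1, frames (9 8 4)
At position 6, page 1 is evicted.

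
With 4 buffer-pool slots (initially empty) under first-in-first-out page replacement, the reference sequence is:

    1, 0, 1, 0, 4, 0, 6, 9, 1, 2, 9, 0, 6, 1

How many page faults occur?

9

1 → fault, frames (1)
0 → fault, frames (1 0)
1 → hit
0 → hit
4 → fault, frames (1 0 4)
0 → hit
6 → fault, frames (1 0 4 6)
9 → fault, evict 1, frames (0 4 6 9)
1 → fault, evict 0, frames (4 6 9 1)
2 → fault, evict 4, frames (6 9 1 2)
9 → hit
0 → fault, evict 6, frames (9 1 2 0)
6 → fault, evict 9, frames (1 2 0 6)
1 → hit
Page faults: 9.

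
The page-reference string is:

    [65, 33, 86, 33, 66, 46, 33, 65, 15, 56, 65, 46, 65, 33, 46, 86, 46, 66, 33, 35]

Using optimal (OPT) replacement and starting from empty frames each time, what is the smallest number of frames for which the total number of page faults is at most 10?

4

f=1: 20 faults
f=2: 14 faults
f=3: 11 faults
f=4: 10 faults
f=5: 9 faults
f=6: 8 faults
f=7: 8 faults
f=8: 8 faults
Smallest f with faults ≤ 10 is 4.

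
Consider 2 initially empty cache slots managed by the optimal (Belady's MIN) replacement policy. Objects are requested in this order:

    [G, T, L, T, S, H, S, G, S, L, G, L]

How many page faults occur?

G -> fault, frames (G)
T -> fault, frames (G T)
L -> fault, evict G, frames (T L)
T -> hit
S -> fault, evict T, frames (L S)
H -> fault, evict L, frames (S H)
S -> hit
G -> fault, evict H, frames (S G)
S -> hit
L -> fault, evict S, frames (G L)
G -> hit
L -> hit
Page faults: 7.

7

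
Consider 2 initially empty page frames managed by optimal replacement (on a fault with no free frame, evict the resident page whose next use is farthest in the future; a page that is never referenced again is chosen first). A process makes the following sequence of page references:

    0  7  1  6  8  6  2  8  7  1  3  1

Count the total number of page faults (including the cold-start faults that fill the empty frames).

9

0: miss, frames [0]
7: miss, frames [0, 7]
1: miss, evict 0, frames [7, 1]
6: miss, evict 1, frames [7, 6]
8: miss, evict 7, frames [6, 8]
6: hit
2: miss, evict 6, frames [8, 2]
8: hit
7: miss, evict 2, frames [8, 7]
1: miss, evict 7, frames [8, 1]
3: miss, evict 8, frames [1, 3]
1: hit
Page faults: 9.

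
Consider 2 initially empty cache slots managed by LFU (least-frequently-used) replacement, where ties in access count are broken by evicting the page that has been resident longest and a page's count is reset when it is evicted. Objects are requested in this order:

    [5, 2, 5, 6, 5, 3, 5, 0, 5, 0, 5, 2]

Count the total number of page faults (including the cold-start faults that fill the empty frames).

5: miss, frames (5)
2: miss, frames (5 2)
5: hit
6: miss, evict 2, frames (5 6)
5: hit
3: miss, evict 6, frames (5 3)
5: hit
0: miss, evict 3, frames (5 0)
5: hit
0: hit
5: hit
2: miss, evict 0, frames (5 2)
Page faults: 6.

6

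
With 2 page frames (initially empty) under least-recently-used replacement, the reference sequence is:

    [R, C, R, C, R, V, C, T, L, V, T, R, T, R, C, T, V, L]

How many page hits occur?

5

R -> miss, frames (R)
C -> miss, frames (R C)
R -> hit
C -> hit
R -> hit
V -> miss, evict C, frames (R V)
C -> miss, evict R, frames (V C)
T -> miss, evict V, frames (C T)
L -> miss, evict C, frames (T L)
V -> miss, evict T, frames (L V)
T -> miss, evict L, frames (V T)
R -> miss, evict V, frames (T R)
T -> hit
R -> hit
C -> miss, evict T, frames (R C)
T -> miss, evict R, frames (C T)
V -> miss, evict C, frames (T V)
L -> miss, evict T, frames (V L)
Hits: 5.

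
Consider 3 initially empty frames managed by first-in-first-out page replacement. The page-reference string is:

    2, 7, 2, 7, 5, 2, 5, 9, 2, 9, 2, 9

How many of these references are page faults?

5

2: miss, frames {2}
7: miss, frames {2,7}
2: hit
7: hit
5: miss, frames {2,7,5}
2: hit
5: hit
9: miss, evict 2, frames {7,5,9}
2: miss, evict 7, frames {5,9,2}
9: hit
2: hit
9: hit
Page faults: 5.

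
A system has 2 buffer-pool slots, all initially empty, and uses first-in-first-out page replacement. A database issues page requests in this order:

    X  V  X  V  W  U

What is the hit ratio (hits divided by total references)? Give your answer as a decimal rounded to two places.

0.33

X → fault, frames [X]
V → fault, frames [X, V]
X → hit
V → hit
W → fault, evict X, frames [V, W]
U → fault, evict V, frames [W, U]
Hits: 2 of 6 references → 2/6 = 0.3333.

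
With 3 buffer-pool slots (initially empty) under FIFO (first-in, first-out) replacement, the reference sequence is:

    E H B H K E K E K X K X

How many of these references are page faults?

E -> fault, frames (E)
H -> fault, frames (E H)
B -> fault, frames (E H B)
H -> hit
K -> fault, evict E, frames (H B K)
E -> fault, evict H, frames (B K E)
K -> hit
E -> hit
K -> hit
X -> fault, evict B, frames (K E X)
K -> hit
X -> hit
Page faults: 6.

6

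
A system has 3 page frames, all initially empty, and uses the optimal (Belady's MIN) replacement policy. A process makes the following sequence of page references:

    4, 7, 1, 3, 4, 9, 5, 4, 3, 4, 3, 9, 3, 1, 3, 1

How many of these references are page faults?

4: fault, frames [4]
7: fault, frames [4, 7]
1: fault, frames [4, 7, 1]
3: fault, evict 7, frames [4, 1, 3]
4: hit
9: fault, evict 1, frames [4, 3, 9]
5: fault, evict 9, frames [4, 3, 5]
4: hit
3: hit
4: hit
3: hit
9: fault, evict 5, frames [4, 3, 9]
3: hit
1: fault, evict 9, frames [4, 3, 1]
3: hit
1: hit
Page faults: 8.

8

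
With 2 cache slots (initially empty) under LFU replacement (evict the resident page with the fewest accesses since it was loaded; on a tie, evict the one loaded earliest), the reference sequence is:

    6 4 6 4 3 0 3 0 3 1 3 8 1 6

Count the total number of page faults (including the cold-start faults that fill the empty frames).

12

6: fault, frames [6]
4: fault, frames [6, 4]
6: hit
4: hit
3: fault, evict 6, frames [4, 3]
0: fault, evict 3, frames [4, 0]
3: fault, evict 0, frames [4, 3]
0: fault, evict 3, frames [4, 0]
3: fault, evict 0, frames [4, 3]
1: fault, evict 3, frames [4, 1]
3: fault, evict 1, frames [4, 3]
8: fault, evict 3, frames [4, 8]
1: fault, evict 8, frames [4, 1]
6: fault, evict 1, frames [4, 6]
Page faults: 12.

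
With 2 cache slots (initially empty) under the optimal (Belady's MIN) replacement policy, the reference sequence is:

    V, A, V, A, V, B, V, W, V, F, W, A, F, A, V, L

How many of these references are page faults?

V → fault, frames {V}
A → fault, frames {V,A}
V → hit
A → hit
V → hit
B → fault, evict A, frames {V,B}
V → hit
W → fault, evict B, frames {V,W}
V → hit
F → fault, evict V, frames {W,F}
W → hit
A → fault, evict W, frames {F,A}
F → hit
A → hit
V → fault, evict A, frames {F,V}
L → fault, evict V, frames {F,L}
Page faults: 8.

8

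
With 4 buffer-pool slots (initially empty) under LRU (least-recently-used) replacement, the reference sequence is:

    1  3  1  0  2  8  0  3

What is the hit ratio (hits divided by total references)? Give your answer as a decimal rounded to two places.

0.25

1 → miss, frames (1)
3 → miss, frames (1 3)
1 → hit
0 → miss, frames (3 1 0)
2 → miss, frames (3 1 0 2)
8 → miss, evict 3, frames (1 0 2 8)
0 → hit
3 → miss, evict 1, frames (2 8 0 3)
Hits: 2 of 8 references → 2/8 = 0.2500.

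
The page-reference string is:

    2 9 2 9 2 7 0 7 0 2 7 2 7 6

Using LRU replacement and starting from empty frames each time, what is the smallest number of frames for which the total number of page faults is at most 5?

3

f=1: 14 faults
f=2: 7 faults
f=3: 5 faults
f=4: 5 faults
f=5: 5 faults
Smallest f with faults ≤ 5 is 3.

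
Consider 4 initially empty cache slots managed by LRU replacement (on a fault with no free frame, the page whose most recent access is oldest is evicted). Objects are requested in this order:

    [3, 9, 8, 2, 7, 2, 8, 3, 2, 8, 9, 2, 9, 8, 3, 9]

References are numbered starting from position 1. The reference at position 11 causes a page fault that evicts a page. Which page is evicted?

7

pos 1: 3 -> miss, frames [3]
pos 2: 9 -> miss, frames [3, 9]
pos 3: 8 -> miss, frames [3, 9, 8]
pos 4: 2 -> miss, frames [3, 9, 8, 2]
pos 5: 7 -> miss, evict 3, frames [9, 8, 2, 7]
pos 6: 2 -> hit
pos 7: 8 -> hit
pos 8: 3 -> miss, evict 9, frames [7, 2, 8, 3]
pos 9: 2 -> hit
pos 10: 8 -> hit
pos 11: 9 -> miss, evict 7, frames [3, 2, 8, 9]
At position 11, page 7 is evicted.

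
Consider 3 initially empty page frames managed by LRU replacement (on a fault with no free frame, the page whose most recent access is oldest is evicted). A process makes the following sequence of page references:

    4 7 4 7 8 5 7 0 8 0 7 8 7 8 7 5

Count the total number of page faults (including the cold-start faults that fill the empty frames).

4: fault, frames (4)
7: fault, frames (4 7)
4: hit
7: hit
8: fault, frames (4 7 8)
5: fault, evict 4, frames (7 8 5)
7: hit
0: fault, evict 8, frames (5 7 0)
8: fault, evict 5, frames (7 0 8)
0: hit
7: hit
8: hit
7: hit
8: hit
7: hit
5: fault, evict 0, frames (8 7 5)
Page faults: 7.

7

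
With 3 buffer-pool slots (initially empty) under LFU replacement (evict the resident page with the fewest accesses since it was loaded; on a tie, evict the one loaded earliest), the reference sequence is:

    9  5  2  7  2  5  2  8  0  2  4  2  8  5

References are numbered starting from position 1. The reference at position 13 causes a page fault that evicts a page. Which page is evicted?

4

pos 1: 9 -> miss, frames [9]
pos 2: 5 -> miss, frames [9, 5]
pos 3: 2 -> miss, frames [9, 5, 2]
pos 4: 7 -> miss, evict 9, frames [5, 2, 7]
pos 5: 2 -> hit
pos 6: 5 -> hit
pos 7: 2 -> hit
pos 8: 8 -> miss, evict 7, frames [5, 2, 8]
pos 9: 0 -> miss, evict 8, frames [5, 2, 0]
pos 10: 2 -> hit
pos 11: 4 -> miss, evict 0, frames [5, 2, 4]
pos 12: 2 -> hit
pos 13: 8 -> miss, evict 4, frames [5, 2, 8]
At position 13, page 4 is evicted.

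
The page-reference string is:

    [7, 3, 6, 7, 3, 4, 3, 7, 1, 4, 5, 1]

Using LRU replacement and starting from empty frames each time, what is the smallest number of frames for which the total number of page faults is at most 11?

f=1: 12 faults
f=2: 11 faults
f=3: 7 faults
f=4: 6 faults
f=5: 6 faults
f=6: 6 faults
Smallest f with faults ≤ 11 is 2.

2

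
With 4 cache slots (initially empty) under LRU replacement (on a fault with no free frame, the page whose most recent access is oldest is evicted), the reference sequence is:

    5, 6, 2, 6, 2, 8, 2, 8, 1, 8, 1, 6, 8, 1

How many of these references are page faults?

5: fault, frames (5)
6: fault, frames (5 6)
2: fault, frames (5 6 2)
6: hit
2: hit
8: fault, frames (5 6 2 8)
2: hit
8: hit
1: fault, evict 5, frames (6 2 8 1)
8: hit
1: hit
6: hit
8: hit
1: hit
Page faults: 5.

5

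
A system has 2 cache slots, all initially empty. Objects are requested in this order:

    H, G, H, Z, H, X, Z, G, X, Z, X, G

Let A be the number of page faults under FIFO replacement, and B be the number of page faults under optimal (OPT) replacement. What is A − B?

3

Under FIFO: F F . F F F F F F F . F → 10 faults.
Under OPT: F F . F . F . F . F . F → 7 faults.
A − B = 10 − 7 = 3.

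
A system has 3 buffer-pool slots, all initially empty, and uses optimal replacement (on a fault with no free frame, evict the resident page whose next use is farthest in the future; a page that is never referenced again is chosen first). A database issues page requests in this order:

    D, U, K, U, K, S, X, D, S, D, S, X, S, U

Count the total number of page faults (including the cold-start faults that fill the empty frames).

6

D: miss, frames [D]
U: miss, frames [D, U]
K: miss, frames [D, U, K]
U: hit
K: hit
S: miss, evict K, frames [D, U, S]
X: miss, evict U, frames [D, S, X]
D: hit
S: hit
D: hit
S: hit
X: hit
S: hit
U: miss, evict X, frames [D, S, U]
Page faults: 6.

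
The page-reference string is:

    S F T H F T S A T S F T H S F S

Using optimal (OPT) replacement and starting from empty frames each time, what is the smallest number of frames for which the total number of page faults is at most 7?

4

f=1: 16 faults
f=2: 11 faults
f=3: 8 faults
f=4: 6 faults
f=5: 5 faults
Smallest f with faults ≤ 7 is 4.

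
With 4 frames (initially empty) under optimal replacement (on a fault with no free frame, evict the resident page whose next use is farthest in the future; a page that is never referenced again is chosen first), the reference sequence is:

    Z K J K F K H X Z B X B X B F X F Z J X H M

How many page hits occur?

12

Z: miss, frames [Z]
K: miss, frames [Z, K]
J: miss, frames [Z, K, J]
K: hit
F: miss, frames [Z, K, J, F]
K: hit
H: miss, evict K, frames [Z, J, F, H]
X: miss, evict H, frames [Z, J, F, X]
Z: hit
B: miss, evict J, frames [Z, F, X, B]
X: hit
B: hit
X: hit
B: hit
F: hit
X: hit
F: hit
Z: hit
J: miss, evict B, frames [Z, F, X, J]
X: hit
H: miss, evict J, frames [Z, F, X, H]
M: miss, evict H, frames [Z, F, X, M]
Hits: 12.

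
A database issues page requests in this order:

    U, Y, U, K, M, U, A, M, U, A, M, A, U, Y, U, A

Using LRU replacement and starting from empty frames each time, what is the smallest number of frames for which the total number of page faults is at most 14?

2

f=1: 16 faults
f=2: 13 faults
f=3: 6 faults
f=4: 6 faults
f=5: 5 faults
Smallest f with faults ≤ 14 is 2.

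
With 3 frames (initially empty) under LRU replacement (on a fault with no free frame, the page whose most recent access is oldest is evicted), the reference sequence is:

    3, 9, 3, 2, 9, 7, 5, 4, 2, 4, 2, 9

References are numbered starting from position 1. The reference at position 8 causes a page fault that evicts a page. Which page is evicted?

pos 1: 3 → miss, frames (3)
pos 2: 9 → miss, frames (3 9)
pos 3: 3 → hit
pos 4: 2 → miss, frames (9 3 2)
pos 5: 9 → hit
pos 6: 7 → miss, evict 3, frames (2 9 7)
pos 7: 5 → miss, evict 2, frames (9 7 5)
pos 8: 4 → miss, evict 9, frames (7 5 4)
At position 8, page 9 is evicted.

9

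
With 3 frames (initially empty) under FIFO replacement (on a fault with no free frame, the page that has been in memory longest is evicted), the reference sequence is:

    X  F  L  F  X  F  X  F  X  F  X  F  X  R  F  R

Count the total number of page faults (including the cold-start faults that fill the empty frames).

4

X: miss, frames (X)
F: miss, frames (X F)
L: miss, frames (X F L)
F: hit
X: hit
F: hit
X: hit
F: hit
X: hit
F: hit
X: hit
F: hit
X: hit
R: miss, evict X, frames (F L R)
F: hit
R: hit
Page faults: 4.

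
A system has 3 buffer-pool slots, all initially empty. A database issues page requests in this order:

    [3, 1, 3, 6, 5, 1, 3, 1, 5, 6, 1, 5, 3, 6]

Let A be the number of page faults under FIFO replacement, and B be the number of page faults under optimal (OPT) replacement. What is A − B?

Under FIFO: F F . F F . F F . F . F F . → 9 faults.
Under OPT: F F . F F . . . . F . . F . → 6 faults.
A − B = 9 − 6 = 3.

3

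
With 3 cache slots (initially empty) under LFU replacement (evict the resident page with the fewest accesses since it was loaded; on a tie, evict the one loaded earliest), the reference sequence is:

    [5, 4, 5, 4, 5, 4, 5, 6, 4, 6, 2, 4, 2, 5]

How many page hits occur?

10

5 -> fault, frames [5]
4 -> fault, frames [5, 4]
5 -> hit
4 -> hit
5 -> hit
4 -> hit
5 -> hit
6 -> fault, frames [5, 4, 6]
4 -> hit
6 -> hit
2 -> fault, evict 6, frames [5, 4, 2]
4 -> hit
2 -> hit
5 -> hit
Hits: 10.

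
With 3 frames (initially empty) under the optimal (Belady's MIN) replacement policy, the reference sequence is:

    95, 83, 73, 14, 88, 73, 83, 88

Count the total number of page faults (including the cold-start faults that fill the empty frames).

5

95: miss, frames {95}
83: miss, frames {95,83}
73: miss, frames {95,83,73}
14: miss, evict 95, frames {83,73,14}
88: miss, evict 14, frames {83,73,88}
73: hit
83: hit
88: hit
Page faults: 5.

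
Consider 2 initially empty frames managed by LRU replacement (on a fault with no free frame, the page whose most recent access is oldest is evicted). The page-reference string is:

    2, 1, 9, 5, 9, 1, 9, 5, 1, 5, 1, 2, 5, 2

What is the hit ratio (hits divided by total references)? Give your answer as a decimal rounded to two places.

0.36

2 -> fault, frames (2)
1 -> fault, frames (2 1)
9 -> fault, evict 2, frames (1 9)
5 -> fault, evict 1, frames (9 5)
9 -> hit
1 -> fault, evict 5, frames (9 1)
9 -> hit
5 -> fault, evict 1, frames (9 5)
1 -> fault, evict 9, frames (5 1)
5 -> hit
1 -> hit
2 -> fault, evict 5, frames (1 2)
5 -> fault, evict 1, frames (2 5)
2 -> hit
Hits: 5 of 14 references → 5/14 = 0.3571.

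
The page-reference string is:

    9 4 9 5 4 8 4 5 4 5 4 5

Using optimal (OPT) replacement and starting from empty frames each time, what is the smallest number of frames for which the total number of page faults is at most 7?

2

f=1: 12 faults
f=2: 5 faults
f=3: 4 faults
f=4: 4 faults
Smallest f with faults ≤ 7 is 2.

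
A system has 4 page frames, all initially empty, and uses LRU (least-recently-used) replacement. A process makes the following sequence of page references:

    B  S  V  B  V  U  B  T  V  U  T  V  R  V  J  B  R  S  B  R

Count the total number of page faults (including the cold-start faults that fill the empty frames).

B → miss, frames [B]
S → miss, frames [B, S]
V → miss, frames [B, S, V]
B → hit
V → hit
U → miss, frames [S, B, V, U]
B → hit
T → miss, evict S, frames [V, U, B, T]
V → hit
U → hit
T → hit
V → hit
R → miss, evict B, frames [U, T, V, R]
V → hit
J → miss, evict U, frames [T, R, V, J]
B → miss, evict T, frames [R, V, J, B]
R → hit
S → miss, evict V, frames [J, B, R, S]
B → hit
R → hit
Page faults: 9.

9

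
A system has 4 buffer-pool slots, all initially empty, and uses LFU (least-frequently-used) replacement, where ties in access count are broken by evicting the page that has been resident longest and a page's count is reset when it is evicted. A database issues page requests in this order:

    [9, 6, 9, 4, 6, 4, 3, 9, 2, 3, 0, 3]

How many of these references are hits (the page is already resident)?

9 -> miss, frames {9}
6 -> miss, frames {9,6}
9 -> hit
4 -> miss, frames {9,6,4}
6 -> hit
4 -> hit
3 -> miss, frames {9,6,4,3}
9 -> hit
2 -> miss, evict 3, frames {9,6,4,2}
3 -> miss, evict 2, frames {9,6,4,3}
0 -> miss, evict 3, frames {9,6,4,0}
3 -> miss, evict 0, frames {9,6,4,3}
Hits: 4.

4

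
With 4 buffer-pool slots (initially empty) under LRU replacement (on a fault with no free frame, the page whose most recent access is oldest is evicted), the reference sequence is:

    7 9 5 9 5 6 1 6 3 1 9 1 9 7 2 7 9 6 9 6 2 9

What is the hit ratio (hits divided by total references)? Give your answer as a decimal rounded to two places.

0.55

7 → fault, frames (7)
9 → fault, frames (7 9)
5 → fault, frames (7 9 5)
9 → hit
5 → hit
6 → fault, frames (7 9 5 6)
1 → fault, evict 7, frames (9 5 6 1)
6 → hit
3 → fault, evict 9, frames (5 1 6 3)
1 → hit
9 → fault, evict 5, frames (6 3 1 9)
1 → hit
9 → hit
7 → fault, evict 6, frames (3 1 9 7)
2 → fault, evict 3, frames (1 9 7 2)
7 → hit
9 → hit
6 → fault, evict 1, frames (2 7 9 6)
9 → hit
6 → hit
2 → hit
9 → hit
Hits: 12 of 22 references → 12/22 = 0.5455.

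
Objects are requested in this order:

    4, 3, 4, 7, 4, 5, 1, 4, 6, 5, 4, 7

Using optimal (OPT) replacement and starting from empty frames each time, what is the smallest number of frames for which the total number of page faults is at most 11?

f=1: 12 faults
f=2: 8 faults
f=3: 7 faults
f=4: 6 faults
f=5: 6 faults
f=6: 6 faults
Smallest f with faults ≤ 11 is 2.

2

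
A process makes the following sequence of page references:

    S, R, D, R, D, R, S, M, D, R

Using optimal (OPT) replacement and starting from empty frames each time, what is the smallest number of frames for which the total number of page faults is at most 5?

3

f=1: 10 faults
f=2: 6 faults
f=3: 4 faults
f=4: 4 faults
Smallest f with faults ≤ 5 is 3.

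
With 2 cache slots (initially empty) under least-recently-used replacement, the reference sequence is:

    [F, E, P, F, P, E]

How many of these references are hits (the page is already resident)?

F -> fault, frames [F]
E -> fault, frames [F, E]
P -> fault, evict F, frames [E, P]
F -> fault, evict E, frames [P, F]
P -> hit
E -> fault, evict F, frames [P, E]
Hits: 1.

1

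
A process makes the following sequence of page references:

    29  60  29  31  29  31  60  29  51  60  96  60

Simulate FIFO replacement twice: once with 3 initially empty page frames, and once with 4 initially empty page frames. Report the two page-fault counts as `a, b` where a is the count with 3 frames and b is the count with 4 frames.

3 frames: F F . F . . . . F . F F → 6 faults.
4 frames: F F . F . . . . F . F . → 5 faults.
5 < 6: adding a frame reduced faults, as is typical.

6, 5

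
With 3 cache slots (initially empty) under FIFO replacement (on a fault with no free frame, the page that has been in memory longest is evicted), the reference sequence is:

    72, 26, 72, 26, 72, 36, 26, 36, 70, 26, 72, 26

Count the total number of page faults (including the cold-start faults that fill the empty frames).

6

72 -> fault, frames (72)
26 -> fault, frames (72 26)
72 -> hit
26 -> hit
72 -> hit
36 -> fault, frames (72 26 36)
26 -> hit
36 -> hit
70 -> fault, evict 72, frames (26 36 70)
26 -> hit
72 -> fault, evict 26, frames (36 70 72)
26 -> fault, evict 36, frames (70 72 26)
Page faults: 6.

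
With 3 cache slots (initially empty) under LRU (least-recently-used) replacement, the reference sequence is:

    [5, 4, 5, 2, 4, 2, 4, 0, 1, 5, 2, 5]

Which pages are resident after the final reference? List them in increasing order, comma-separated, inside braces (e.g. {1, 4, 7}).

{1, 2, 5}

5: miss, frames [5]
4: miss, frames [5, 4]
5: hit
2: miss, frames [4, 5, 2]
4: hit
2: hit
4: hit
0: miss, evict 5, frames [2, 4, 0]
1: miss, evict 2, frames [4, 0, 1]
5: miss, evict 4, frames [0, 1, 5]
2: miss, evict 0, frames [1, 5, 2]
5: hit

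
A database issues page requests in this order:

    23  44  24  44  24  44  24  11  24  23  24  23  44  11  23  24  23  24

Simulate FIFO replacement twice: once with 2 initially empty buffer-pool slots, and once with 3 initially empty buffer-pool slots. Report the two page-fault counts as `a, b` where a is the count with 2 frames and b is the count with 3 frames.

10, 7

2 frames: F F F . . . . F . F F . F F F F . . → 10 faults.
3 frames: F F F . . . . F . F . . F . . F . . → 7 faults.
7 < 10: adding a frame reduced faults, as is typical.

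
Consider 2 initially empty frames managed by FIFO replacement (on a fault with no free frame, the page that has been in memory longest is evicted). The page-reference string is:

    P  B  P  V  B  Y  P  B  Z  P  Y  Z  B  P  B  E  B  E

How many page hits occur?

4

P: fault, frames {P}
B: fault, frames {P,B}
P: hit
V: fault, evict P, frames {B,V}
B: hit
Y: fault, evict B, frames {V,Y}
P: fault, evict V, frames {Y,P}
B: fault, evict Y, frames {P,B}
Z: fault, evict P, frames {B,Z}
P: fault, evict B, frames {Z,P}
Y: fault, evict Z, frames {P,Y}
Z: fault, evict P, frames {Y,Z}
B: fault, evict Y, frames {Z,B}
P: fault, evict Z, frames {B,P}
B: hit
E: fault, evict B, frames {P,E}
B: fault, evict P, frames {E,B}
E: hit
Hits: 4.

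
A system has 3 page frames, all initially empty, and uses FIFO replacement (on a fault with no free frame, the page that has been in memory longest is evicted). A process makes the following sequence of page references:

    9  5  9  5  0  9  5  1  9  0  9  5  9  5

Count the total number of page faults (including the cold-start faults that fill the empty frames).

9 -> miss, frames {9}
5 -> miss, frames {9,5}
9 -> hit
5 -> hit
0 -> miss, frames {9,5,0}
9 -> hit
5 -> hit
1 -> miss, evict 9, frames {5,0,1}
9 -> miss, evict 5, frames {0,1,9}
0 -> hit
9 -> hit
5 -> miss, evict 0, frames {1,9,5}
9 -> hit
5 -> hit
Page faults: 6.

6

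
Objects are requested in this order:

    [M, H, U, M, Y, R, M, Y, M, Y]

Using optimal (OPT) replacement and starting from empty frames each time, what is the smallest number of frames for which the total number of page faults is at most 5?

f=1: 10 faults
f=2: 6 faults
f=3: 5 faults
f=4: 5 faults
f=5: 5 faults
Smallest f with faults ≤ 5 is 3.

3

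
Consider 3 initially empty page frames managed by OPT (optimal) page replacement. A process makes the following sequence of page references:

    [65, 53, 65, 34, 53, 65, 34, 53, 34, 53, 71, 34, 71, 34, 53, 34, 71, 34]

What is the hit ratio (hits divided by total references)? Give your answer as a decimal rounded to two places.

65 -> fault, frames {65}
53 -> fault, frames {65,53}
65 -> hit
34 -> fault, frames {65,53,34}
53 -> hit
65 -> hit
34 -> hit
53 -> hit
34 -> hit
53 -> hit
71 -> fault, evict 65, frames {53,34,71}
34 -> hit
71 -> hit
34 -> hit
53 -> hit
34 -> hit
71 -> hit
34 -> hit
Hits: 14 of 18 references → 14/18 = 0.7778.

0.78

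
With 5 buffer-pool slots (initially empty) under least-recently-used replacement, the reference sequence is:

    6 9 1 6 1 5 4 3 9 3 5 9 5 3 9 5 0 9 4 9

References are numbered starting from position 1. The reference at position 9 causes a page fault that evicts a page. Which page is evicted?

pos 1: 6 -> fault, frames [6]
pos 2: 9 -> fault, frames [6, 9]
pos 3: 1 -> fault, frames [6, 9, 1]
pos 4: 6 -> hit
pos 5: 1 -> hit
pos 6: 5 -> fault, frames [9, 6, 1, 5]
pos 7: 4 -> fault, frames [9, 6, 1, 5, 4]
pos 8: 3 -> fault, evict 9, frames [6, 1, 5, 4, 3]
pos 9: 9 -> fault, evict 6, frames [1, 5, 4, 3, 9]
At position 9, page 6 is evicted.

6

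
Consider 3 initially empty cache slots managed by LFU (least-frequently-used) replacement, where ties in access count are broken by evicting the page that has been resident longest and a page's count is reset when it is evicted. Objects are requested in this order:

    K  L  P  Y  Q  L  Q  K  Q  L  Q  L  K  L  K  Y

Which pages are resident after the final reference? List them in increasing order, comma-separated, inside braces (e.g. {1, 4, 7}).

{L, Q, Y}

K → miss, frames {K}
L → miss, frames {K,L}
P → miss, frames {K,L,P}
Y → miss, evict K, frames {L,P,Y}
Q → miss, evict L, frames {P,Y,Q}
L → miss, evict P, frames {Y,Q,L}
Q → hit
K → miss, evict Y, frames {Q,L,K}
Q → hit
L → hit
Q → hit
L → hit
K → hit
L → hit
K → hit
Y → miss, evict K, frames {Q,L,Y}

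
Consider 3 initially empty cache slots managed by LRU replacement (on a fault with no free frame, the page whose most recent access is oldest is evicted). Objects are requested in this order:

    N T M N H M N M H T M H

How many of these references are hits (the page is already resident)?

N: fault, frames (N)
T: fault, frames (N T)
M: fault, frames (N T M)
N: hit
H: fault, evict T, frames (M N H)
M: hit
N: hit
M: hit
H: hit
T: fault, evict N, frames (M H T)
M: hit
H: hit
Hits: 7.

7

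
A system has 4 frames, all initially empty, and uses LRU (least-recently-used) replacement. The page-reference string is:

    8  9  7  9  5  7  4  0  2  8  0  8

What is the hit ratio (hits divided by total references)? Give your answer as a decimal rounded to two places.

8: fault, frames {8}
9: fault, frames {8,9}
7: fault, frames {8,9,7}
9: hit
5: fault, frames {8,7,9,5}
7: hit
4: fault, evict 8, frames {9,5,7,4}
0: fault, evict 9, frames {5,7,4,0}
2: fault, evict 5, frames {7,4,0,2}
8: fault, evict 7, frames {4,0,2,8}
0: hit
8: hit
Hits: 4 of 12 references → 4/12 = 0.3333.

0.33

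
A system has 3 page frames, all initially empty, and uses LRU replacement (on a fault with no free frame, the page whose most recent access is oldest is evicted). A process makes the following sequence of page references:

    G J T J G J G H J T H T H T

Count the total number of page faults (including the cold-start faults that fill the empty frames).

5

G -> fault, frames (G)
J -> fault, frames (G J)
T -> fault, frames (G J T)
J -> hit
G -> hit
J -> hit
G -> hit
H -> fault, evict T, frames (J G H)
J -> hit
T -> fault, evict G, frames (H J T)
H -> hit
T -> hit
H -> hit
T -> hit
Page faults: 5.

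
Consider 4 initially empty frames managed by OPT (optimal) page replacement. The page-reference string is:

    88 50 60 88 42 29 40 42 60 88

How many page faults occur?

6

88: miss, frames (88)
50: miss, frames (88 50)
60: miss, frames (88 50 60)
88: hit
42: miss, frames (88 50 60 42)
29: miss, evict 50, frames (88 60 42 29)
40: miss, evict 29, frames (88 60 42 40)
42: hit
60: hit
88: hit
Page faults: 6.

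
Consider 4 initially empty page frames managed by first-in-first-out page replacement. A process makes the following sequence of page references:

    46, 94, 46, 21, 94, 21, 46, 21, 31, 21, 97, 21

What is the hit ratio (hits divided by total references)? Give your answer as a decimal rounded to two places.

46 -> fault, frames {46}
94 -> fault, frames {46,94}
46 -> hit
21 -> fault, frames {46,94,21}
94 -> hit
21 -> hit
46 -> hit
21 -> hit
31 -> fault, frames {46,94,21,31}
21 -> hit
97 -> fault, evict 46, frames {94,21,31,97}
21 -> hit
Hits: 7 of 12 references → 7/12 = 0.5833.

0.58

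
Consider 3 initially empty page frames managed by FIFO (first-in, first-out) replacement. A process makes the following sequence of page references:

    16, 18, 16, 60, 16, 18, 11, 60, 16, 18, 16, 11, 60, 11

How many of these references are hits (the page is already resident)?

6

16 → miss, frames {16}
18 → miss, frames {16,18}
16 → hit
60 → miss, frames {16,18,60}
16 → hit
18 → hit
11 → miss, evict 16, frames {18,60,11}
60 → hit
16 → miss, evict 18, frames {60,11,16}
18 → miss, evict 60, frames {11,16,18}
16 → hit
11 → hit
60 → miss, evict 11, frames {16,18,60}
11 → miss, evict 16, frames {18,60,11}
Hits: 6.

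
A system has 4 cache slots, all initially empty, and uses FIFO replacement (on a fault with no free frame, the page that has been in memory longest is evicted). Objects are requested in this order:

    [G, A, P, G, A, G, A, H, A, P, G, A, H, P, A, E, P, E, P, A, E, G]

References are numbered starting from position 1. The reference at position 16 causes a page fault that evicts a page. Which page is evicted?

pos 1: G → miss, frames [G]
pos 2: A → miss, frames [G, A]
pos 3: P → miss, frames [G, A, P]
pos 4: G → hit
pos 5: A → hit
pos 6: G → hit
pos 7: A → hit
pos 8: H → miss, frames [G, A, P, H]
pos 9: A → hit
pos 10: P → hit
pos 11: G → hit
pos 12: A → hit
pos 13: H → hit
pos 14: P → hit
pos 15: A → hit
pos 16: E → miss, evict G, frames [A, P, H, E]
At position 16, page G is evicted.

G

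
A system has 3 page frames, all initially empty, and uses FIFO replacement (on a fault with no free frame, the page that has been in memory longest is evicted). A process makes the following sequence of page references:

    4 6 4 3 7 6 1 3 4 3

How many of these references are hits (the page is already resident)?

3

4 -> miss, frames [4]
6 -> miss, frames [4, 6]
4 -> hit
3 -> miss, frames [4, 6, 3]
7 -> miss, evict 4, frames [6, 3, 7]
6 -> hit
1 -> miss, evict 6, frames [3, 7, 1]
3 -> hit
4 -> miss, evict 3, frames [7, 1, 4]
3 -> miss, evict 7, frames [1, 4, 3]
Hits: 3.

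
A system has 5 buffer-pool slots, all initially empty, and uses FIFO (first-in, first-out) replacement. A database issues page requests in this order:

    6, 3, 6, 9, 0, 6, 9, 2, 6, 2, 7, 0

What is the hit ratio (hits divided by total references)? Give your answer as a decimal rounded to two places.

0.50

6: fault, frames (6)
3: fault, frames (6 3)
6: hit
9: fault, frames (6 3 9)
0: fault, frames (6 3 9 0)
6: hit
9: hit
2: fault, frames (6 3 9 0 2)
6: hit
2: hit
7: fault, evict 6, frames (3 9 0 2 7)
0: hit
Hits: 6 of 12 references → 6/12 = 0.5000.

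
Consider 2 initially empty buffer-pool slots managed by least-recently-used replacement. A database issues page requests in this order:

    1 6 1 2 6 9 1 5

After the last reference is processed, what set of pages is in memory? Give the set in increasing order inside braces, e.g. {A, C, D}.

{1, 5}

1 -> fault, frames (1)
6 -> fault, frames (1 6)
1 -> hit
2 -> fault, evict 6, frames (1 2)
6 -> fault, evict 1, frames (2 6)
9 -> fault, evict 2, frames (6 9)
1 -> fault, evict 6, frames (9 1)
5 -> fault, evict 9, frames (1 5)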